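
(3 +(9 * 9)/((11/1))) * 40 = 4560/11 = 414.55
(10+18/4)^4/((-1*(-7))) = 707281/112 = 6315.01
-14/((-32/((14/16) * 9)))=3.45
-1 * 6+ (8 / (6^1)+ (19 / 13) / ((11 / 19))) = -2.14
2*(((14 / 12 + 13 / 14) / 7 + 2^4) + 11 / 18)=14915 / 441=33.82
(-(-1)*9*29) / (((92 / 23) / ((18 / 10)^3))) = 190269 / 500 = 380.54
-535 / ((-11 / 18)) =9630 / 11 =875.45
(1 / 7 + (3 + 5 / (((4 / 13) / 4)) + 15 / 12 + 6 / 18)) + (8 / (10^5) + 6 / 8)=18500021 / 262500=70.48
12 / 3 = 4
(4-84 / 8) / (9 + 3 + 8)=-13 / 40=-0.32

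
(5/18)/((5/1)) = 1/18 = 0.06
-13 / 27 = -0.48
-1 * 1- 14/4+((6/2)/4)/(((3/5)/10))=8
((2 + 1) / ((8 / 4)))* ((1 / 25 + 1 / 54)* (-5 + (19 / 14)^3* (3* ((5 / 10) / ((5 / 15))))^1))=2708989 / 4939200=0.55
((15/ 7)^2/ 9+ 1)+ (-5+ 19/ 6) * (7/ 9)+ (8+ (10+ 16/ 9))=52555/ 2646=19.86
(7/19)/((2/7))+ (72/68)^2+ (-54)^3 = -1729243175/10982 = -157461.59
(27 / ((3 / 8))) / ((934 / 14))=504 / 467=1.08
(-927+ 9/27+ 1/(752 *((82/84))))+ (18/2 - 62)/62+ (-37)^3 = -73950372763/1433688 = -51580.52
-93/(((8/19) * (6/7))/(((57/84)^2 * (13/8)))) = -2764177/14336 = -192.81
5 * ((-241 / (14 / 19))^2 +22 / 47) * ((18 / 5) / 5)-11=385103.27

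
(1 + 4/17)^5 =2.88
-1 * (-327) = 327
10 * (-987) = -9870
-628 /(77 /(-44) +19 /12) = 3768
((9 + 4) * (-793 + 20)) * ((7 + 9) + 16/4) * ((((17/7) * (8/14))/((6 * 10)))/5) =-683332/735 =-929.70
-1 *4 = -4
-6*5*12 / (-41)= 360 / 41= 8.78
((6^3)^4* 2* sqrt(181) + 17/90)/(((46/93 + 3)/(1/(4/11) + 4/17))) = 6293/39000 + 20547736860672* sqrt(181)/5525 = 50034665473.77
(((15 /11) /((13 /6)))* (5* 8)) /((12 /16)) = 4800 /143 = 33.57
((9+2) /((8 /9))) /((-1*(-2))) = 6.19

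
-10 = -10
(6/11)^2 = 36/121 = 0.30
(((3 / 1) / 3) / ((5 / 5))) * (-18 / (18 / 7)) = -7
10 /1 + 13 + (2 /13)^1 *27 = 353 /13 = 27.15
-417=-417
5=5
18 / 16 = 9 / 8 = 1.12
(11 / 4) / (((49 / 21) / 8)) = 9.43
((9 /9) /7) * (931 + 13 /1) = 944 /7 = 134.86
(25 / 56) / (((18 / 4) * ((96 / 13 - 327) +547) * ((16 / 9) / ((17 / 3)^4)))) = 27144325 / 107267328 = 0.25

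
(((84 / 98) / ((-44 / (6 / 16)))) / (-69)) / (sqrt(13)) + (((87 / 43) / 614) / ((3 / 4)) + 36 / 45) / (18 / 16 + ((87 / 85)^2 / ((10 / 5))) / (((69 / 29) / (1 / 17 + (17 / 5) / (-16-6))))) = 0.73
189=189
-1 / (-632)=1 / 632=0.00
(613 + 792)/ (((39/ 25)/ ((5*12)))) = 702500/ 13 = 54038.46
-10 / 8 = -5 / 4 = -1.25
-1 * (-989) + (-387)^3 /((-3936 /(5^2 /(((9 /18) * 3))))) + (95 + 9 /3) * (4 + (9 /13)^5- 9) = 59904131593679 /243568208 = 245943.97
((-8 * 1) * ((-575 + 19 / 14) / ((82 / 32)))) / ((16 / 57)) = 1831068 / 287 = 6380.03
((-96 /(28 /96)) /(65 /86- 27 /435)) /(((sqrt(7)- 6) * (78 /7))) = 165120 * sqrt(7) /112463 + 990720 /112463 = 12.69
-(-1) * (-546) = -546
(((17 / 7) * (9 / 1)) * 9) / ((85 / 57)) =4617 / 35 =131.91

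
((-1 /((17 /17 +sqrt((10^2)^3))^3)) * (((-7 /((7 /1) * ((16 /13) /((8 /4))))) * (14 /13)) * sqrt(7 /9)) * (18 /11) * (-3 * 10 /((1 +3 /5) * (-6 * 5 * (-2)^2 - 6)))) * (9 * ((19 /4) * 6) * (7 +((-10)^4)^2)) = 1282500089775 * sqrt(7) /353057056352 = 9.61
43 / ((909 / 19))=817 / 909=0.90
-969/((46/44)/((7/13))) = -149226/299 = -499.08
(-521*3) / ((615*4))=-521 / 820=-0.64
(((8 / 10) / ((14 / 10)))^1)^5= 1024 / 16807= 0.06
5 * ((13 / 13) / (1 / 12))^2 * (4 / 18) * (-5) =-800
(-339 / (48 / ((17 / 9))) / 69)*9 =-1921 / 1104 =-1.74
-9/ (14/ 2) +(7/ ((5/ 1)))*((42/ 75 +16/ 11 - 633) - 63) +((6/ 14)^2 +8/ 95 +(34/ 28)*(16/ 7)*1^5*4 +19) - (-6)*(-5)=-972.50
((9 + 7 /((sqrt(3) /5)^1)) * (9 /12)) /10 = 27 /40 + 7 * sqrt(3) /8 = 2.19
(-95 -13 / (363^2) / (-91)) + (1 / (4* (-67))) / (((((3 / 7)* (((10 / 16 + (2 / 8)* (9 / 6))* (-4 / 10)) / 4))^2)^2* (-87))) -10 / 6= -4062438071129 / 48389134563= -83.95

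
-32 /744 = -4 /93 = -0.04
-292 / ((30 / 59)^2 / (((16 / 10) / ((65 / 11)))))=-22361944 / 73125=-305.80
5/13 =0.38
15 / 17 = 0.88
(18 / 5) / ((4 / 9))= 81 / 10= 8.10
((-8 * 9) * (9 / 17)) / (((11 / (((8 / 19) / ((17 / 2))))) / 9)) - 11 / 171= -874777 / 543609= -1.61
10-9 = 1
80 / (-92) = -0.87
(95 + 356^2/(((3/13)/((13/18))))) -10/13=139252571/351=396730.97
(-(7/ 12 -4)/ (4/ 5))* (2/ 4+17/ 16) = 5125/ 768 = 6.67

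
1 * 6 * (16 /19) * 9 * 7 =6048 /19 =318.32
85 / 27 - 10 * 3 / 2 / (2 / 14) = -2750 / 27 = -101.85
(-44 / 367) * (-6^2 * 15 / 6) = 3960 / 367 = 10.79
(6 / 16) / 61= 0.01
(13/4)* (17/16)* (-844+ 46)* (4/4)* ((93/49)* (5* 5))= -29288025/224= -130750.11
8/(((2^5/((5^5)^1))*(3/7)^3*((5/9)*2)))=214375/24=8932.29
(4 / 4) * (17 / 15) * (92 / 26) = 782 / 195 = 4.01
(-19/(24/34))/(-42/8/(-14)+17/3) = -646/145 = -4.46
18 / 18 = 1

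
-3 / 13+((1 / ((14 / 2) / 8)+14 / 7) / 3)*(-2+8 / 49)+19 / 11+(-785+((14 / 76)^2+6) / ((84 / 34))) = -332737890305 / 424960536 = -782.99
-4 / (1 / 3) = -12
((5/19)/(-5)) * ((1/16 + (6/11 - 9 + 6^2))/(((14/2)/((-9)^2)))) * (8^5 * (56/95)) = -324774.53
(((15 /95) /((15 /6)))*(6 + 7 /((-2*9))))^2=10201 /81225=0.13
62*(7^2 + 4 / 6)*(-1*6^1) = -18476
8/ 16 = 0.50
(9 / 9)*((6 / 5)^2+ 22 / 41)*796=1573.36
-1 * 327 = -327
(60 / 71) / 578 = 30 / 20519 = 0.00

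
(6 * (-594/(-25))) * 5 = 3564/5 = 712.80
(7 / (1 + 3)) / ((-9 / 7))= -49 / 36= -1.36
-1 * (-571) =571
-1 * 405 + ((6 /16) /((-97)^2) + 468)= 4742139 /75272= 63.00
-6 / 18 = -1 / 3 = -0.33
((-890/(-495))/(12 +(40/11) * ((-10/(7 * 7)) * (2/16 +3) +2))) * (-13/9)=-56693/370089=-0.15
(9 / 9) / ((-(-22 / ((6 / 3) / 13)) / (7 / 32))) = 7 / 4576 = 0.00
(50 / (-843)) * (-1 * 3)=50 / 281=0.18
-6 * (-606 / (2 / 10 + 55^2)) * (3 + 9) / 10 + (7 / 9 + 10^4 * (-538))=-122066769629 / 22689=-5379997.78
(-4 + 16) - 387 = -375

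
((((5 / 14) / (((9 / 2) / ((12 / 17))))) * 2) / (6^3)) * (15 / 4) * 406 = 725 / 918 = 0.79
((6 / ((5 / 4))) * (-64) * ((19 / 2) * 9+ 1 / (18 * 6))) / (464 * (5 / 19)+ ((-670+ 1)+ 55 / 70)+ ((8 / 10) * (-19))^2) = 1572166400 / 18856881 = 83.37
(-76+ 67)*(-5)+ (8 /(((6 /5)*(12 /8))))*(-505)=-19795 /9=-2199.44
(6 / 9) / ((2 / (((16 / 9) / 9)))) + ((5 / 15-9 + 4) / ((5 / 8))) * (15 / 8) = -3386 / 243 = -13.93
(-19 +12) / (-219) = 7 / 219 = 0.03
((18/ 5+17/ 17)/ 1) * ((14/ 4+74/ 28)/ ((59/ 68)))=67252/ 2065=32.57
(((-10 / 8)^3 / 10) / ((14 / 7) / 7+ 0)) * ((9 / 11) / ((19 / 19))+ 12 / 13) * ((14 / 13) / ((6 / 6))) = -305025 / 237952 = -1.28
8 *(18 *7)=1008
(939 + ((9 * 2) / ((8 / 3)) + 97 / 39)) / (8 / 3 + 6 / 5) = 739625 / 3016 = 245.23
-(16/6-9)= 19/3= 6.33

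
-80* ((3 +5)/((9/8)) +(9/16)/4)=-20885/36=-580.14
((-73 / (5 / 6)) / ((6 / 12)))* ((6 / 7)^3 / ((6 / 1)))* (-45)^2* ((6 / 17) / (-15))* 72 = 63082.82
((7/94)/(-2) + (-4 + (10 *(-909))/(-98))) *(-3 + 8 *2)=10624497/9212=1153.33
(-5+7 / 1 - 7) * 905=-4525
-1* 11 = -11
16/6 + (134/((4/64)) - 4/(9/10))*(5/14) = 48308/63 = 766.79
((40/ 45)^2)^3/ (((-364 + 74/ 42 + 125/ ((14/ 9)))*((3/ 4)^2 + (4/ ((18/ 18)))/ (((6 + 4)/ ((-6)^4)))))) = -0.00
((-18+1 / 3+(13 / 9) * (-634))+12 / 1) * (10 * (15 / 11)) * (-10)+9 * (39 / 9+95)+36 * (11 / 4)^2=16739945 / 132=126817.77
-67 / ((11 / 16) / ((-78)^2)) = -6522048 / 11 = -592913.45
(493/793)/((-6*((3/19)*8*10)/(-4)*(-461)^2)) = 9367/60670495080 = 0.00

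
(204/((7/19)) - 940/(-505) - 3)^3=59625704384081711/353393243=168723385.53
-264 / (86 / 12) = -1584 / 43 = -36.84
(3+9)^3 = 1728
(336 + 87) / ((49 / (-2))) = -846 / 49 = -17.27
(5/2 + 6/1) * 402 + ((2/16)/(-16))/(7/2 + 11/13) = 24711731/7232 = 3417.00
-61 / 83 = -0.73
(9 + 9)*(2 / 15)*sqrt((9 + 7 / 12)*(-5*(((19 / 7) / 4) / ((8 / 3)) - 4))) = sqrt(810474) / 28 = 32.15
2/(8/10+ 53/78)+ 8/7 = 10076/4039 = 2.49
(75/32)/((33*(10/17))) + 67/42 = 25369/14784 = 1.72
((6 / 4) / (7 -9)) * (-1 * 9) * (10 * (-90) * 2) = -12150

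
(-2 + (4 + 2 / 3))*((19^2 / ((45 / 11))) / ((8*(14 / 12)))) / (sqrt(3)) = 7942*sqrt(3) / 945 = 14.56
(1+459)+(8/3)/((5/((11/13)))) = 89788/195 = 460.45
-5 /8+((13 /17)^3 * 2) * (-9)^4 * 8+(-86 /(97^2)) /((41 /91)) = 711756463488755 /15162264776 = 46942.62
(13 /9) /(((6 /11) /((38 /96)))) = 2717 /2592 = 1.05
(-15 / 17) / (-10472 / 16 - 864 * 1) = 30 / 51629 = 0.00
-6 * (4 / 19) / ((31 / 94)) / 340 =-564 / 50065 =-0.01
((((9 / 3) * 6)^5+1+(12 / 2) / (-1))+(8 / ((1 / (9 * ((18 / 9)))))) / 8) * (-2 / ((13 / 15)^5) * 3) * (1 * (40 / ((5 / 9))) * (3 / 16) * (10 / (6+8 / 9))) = -5230212584484375 / 11510083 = -454402681.93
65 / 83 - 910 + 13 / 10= -753571 / 830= -907.92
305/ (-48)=-305/ 48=-6.35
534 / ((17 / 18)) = 9612 / 17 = 565.41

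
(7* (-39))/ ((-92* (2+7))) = 91/ 276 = 0.33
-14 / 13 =-1.08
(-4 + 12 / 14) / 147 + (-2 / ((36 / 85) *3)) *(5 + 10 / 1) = -145907 / 6174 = -23.63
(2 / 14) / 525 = 0.00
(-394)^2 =155236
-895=-895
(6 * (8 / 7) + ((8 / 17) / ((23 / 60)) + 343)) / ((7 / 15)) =14413785 / 19159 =752.32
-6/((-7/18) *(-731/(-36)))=3888/5117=0.76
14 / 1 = 14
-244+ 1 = -243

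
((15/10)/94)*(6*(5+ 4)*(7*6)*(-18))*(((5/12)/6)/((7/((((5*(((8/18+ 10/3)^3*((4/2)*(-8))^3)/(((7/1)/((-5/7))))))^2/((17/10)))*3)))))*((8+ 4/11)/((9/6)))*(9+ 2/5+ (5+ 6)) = -14902572484866867200000/904920093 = -16468384999013.24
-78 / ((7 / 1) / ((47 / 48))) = -10.91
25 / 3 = 8.33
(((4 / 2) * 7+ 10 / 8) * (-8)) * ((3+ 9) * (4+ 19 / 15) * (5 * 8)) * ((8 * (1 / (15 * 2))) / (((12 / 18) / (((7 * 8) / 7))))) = -4934656 / 5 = -986931.20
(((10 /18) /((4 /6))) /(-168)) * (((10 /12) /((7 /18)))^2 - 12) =605 /16464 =0.04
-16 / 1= -16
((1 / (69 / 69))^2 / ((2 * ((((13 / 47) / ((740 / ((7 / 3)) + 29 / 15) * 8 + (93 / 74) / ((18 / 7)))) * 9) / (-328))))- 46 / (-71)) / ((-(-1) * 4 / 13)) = -1809404559343 / 3310020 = -546644.60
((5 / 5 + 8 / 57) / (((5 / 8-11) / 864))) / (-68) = 37440 / 26809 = 1.40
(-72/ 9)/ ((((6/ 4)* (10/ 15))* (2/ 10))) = -40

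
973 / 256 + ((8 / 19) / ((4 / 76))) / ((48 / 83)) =13543 / 768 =17.63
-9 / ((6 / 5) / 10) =-75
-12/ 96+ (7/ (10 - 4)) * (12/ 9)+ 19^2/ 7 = 26713/ 504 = 53.00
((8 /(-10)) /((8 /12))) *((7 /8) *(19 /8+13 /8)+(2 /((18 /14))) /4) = -4.67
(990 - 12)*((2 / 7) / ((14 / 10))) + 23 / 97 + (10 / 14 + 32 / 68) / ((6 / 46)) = 16880378 / 80801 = 208.91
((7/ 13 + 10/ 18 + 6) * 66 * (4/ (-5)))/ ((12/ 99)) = -40172/ 13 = -3090.15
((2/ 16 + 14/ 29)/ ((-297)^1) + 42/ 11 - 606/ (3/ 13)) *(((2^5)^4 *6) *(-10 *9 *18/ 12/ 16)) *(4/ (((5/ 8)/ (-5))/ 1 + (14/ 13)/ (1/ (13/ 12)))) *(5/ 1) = 852550281068544/ 319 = 2672571414007.97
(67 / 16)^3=300763 / 4096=73.43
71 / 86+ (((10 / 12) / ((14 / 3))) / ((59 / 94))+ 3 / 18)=136043 / 106554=1.28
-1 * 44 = -44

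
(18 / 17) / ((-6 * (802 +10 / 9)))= -27 / 122876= -0.00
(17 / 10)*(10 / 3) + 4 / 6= 19 / 3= 6.33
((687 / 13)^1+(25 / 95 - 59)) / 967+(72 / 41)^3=89049631497 / 16461711929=5.41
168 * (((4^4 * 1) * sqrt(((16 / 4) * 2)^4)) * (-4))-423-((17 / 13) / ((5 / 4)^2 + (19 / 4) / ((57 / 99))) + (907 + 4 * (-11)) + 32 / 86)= -966387750194 / 87763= -11011334.51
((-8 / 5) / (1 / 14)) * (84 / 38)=-4704 / 95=-49.52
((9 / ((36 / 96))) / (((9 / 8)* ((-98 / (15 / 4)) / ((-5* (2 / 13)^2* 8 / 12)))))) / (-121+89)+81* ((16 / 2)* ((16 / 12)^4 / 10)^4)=17777776245338 / 2750539325625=6.46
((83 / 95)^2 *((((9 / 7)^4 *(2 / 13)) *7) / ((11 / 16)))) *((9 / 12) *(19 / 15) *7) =361589832 / 16641625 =21.73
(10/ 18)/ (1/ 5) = 25/ 9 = 2.78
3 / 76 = 0.04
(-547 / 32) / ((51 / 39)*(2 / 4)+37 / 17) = -120887 / 20016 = -6.04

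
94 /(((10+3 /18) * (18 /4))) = 376 /183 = 2.05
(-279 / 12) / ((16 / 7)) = -651 / 64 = -10.17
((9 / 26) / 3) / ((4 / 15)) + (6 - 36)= -3075 / 104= -29.57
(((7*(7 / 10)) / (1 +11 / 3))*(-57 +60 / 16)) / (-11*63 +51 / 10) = 1491 / 18344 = 0.08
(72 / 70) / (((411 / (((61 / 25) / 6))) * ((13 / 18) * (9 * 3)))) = 244 / 4675125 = 0.00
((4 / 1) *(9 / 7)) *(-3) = -108 / 7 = -15.43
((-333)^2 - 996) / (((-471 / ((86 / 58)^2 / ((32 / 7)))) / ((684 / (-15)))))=27024556881 / 5281480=5116.85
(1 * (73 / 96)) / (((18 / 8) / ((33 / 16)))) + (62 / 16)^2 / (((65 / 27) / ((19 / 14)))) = 2401151 / 262080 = 9.16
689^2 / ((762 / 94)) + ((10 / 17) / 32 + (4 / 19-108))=115095629875 / 1969008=58453.61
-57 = -57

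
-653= -653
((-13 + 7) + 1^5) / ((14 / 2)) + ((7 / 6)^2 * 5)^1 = 1535 / 252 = 6.09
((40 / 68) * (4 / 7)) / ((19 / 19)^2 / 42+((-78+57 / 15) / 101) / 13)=-1575600 / 153289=-10.28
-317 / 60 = -5.28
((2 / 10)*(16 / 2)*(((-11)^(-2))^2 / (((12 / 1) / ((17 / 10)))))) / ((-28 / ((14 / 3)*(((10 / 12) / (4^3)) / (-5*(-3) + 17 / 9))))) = -17 / 8545658880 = -0.00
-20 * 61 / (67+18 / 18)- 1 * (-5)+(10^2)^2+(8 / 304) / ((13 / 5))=83871405 / 8398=9987.07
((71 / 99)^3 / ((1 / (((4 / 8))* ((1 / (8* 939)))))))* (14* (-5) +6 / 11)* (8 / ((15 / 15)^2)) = -136722002 / 10022218371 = -0.01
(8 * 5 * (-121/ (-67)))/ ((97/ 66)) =319440/ 6499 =49.15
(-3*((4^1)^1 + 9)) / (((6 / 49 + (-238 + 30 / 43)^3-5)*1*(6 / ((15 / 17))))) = 253229795 / 590017985844702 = 0.00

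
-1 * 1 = -1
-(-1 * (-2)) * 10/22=-10/11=-0.91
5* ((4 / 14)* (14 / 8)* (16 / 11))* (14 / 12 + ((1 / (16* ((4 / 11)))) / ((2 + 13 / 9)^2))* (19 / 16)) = 17475055 / 4059264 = 4.30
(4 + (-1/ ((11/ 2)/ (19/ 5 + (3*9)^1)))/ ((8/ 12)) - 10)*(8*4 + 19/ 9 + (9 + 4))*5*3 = -10176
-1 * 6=-6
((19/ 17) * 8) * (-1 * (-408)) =3648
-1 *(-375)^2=-140625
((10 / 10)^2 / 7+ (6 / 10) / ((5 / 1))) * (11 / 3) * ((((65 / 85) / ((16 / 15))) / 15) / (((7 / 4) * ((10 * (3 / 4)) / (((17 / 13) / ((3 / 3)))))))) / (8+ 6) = 253 / 771750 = 0.00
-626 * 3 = -1878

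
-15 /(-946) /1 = 15 /946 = 0.02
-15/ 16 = -0.94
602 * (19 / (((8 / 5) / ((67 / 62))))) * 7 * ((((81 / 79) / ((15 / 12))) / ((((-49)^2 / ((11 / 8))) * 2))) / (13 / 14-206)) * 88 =-5.45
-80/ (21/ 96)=-2560/ 7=-365.71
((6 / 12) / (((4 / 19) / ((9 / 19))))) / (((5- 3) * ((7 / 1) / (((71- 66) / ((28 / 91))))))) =585 / 448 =1.31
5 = 5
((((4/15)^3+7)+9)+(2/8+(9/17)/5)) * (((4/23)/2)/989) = 3758027/2610218250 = 0.00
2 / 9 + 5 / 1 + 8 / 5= 307 / 45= 6.82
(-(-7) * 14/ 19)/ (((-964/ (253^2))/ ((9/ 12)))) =-9409323/ 36632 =-256.86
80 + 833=913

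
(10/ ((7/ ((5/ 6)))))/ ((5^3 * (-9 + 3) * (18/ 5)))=-0.00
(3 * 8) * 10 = 240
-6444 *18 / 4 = -28998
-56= -56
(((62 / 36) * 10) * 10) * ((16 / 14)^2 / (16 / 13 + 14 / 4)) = 2579200 / 54243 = 47.55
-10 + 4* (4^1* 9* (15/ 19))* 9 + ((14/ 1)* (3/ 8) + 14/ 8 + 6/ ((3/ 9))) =1038.16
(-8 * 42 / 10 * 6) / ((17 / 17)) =-1008 / 5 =-201.60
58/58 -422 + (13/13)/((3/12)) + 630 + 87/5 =1152/5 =230.40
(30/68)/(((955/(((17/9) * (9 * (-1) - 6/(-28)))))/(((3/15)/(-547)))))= 41/14626780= 0.00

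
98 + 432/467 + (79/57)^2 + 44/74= 5694818639/56139471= 101.44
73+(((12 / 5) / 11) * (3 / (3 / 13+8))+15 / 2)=948421 / 11770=80.58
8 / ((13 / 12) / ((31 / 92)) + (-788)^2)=744 / 57748091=0.00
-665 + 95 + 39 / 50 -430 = -49961 / 50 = -999.22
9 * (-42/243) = -1.56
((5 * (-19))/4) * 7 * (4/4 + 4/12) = -221.67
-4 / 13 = -0.31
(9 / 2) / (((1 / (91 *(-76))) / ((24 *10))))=-7469280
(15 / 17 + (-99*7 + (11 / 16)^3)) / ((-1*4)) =48170909 / 278528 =172.95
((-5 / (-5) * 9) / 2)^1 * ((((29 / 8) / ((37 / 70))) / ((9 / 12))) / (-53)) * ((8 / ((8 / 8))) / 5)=-2436 / 1961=-1.24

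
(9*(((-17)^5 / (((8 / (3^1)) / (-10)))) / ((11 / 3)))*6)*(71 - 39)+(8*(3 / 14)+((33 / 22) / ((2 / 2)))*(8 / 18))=579642422230 / 231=2509274555.11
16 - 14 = 2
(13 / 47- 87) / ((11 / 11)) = -86.72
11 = 11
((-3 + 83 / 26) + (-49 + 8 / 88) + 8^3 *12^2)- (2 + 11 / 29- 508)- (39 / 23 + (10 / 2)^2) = 14146568123 / 190762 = 74158.21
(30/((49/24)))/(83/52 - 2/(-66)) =1235520/136759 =9.03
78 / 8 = 39 / 4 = 9.75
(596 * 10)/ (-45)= -1192/ 9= -132.44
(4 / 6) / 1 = 2 / 3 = 0.67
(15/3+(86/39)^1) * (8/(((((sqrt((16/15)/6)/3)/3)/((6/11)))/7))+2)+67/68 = 40829/2652+212436 * sqrt(10)/143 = 4713.17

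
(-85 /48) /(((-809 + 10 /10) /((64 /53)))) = 85 /32118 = 0.00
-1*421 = -421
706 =706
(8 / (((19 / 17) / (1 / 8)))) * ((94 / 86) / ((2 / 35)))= 27965 / 1634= 17.11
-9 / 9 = -1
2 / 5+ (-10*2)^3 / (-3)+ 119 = 41791 / 15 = 2786.07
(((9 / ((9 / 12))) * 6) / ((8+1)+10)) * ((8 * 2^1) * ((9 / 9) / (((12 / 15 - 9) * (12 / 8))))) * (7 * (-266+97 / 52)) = 2251200 / 247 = 9114.17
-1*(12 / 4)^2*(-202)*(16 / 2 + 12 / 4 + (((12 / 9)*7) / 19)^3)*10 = 4159331500 / 20577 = 202134.98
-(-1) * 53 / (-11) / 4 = -53 / 44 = -1.20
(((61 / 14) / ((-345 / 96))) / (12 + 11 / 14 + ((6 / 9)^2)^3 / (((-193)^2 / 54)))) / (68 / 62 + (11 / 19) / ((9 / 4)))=-5203385520048 / 74303117371615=-0.07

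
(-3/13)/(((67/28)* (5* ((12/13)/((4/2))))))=-14/335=-0.04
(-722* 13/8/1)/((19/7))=-432.25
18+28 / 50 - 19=-11 / 25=-0.44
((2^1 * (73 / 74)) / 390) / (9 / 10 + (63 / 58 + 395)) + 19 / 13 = 242802851 / 166126818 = 1.46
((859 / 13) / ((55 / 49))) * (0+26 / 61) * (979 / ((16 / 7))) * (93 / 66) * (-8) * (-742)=301587192193 / 3355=89891860.56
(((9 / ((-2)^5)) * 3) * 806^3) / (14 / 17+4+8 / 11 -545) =330461225523 / 403508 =818970.69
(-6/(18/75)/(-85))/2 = 5/34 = 0.15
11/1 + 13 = 24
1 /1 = 1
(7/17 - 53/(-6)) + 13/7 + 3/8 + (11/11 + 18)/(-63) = 11.18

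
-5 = -5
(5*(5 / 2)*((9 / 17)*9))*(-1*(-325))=658125 / 34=19356.62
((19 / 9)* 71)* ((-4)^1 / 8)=-1349 / 18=-74.94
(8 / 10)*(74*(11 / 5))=3256 / 25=130.24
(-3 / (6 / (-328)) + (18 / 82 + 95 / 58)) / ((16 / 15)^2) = 88742025 / 608768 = 145.77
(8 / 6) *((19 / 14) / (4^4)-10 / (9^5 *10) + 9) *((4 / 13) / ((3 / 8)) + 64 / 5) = 158181639953 / 967222620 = 163.54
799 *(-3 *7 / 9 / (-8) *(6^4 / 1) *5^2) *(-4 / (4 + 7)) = -30202200 / 11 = -2745654.55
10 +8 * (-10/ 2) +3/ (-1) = -33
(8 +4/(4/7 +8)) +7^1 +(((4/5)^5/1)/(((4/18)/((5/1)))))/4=32456/1875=17.31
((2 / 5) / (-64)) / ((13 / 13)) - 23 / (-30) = 73 / 96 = 0.76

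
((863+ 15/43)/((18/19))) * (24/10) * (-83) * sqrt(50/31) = -117089096 * sqrt(62)/3999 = -230547.75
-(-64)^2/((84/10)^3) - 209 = -1999549/9261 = -215.91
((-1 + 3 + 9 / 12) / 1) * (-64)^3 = -720896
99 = 99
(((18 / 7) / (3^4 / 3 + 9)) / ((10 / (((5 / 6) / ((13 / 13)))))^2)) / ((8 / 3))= 1 / 5376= 0.00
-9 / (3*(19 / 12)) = -36 / 19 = -1.89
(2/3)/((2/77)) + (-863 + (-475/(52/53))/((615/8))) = -1348966/1599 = -843.63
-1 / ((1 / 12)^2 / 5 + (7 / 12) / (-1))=720 / 419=1.72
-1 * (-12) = 12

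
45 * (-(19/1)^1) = -855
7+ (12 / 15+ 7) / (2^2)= 179 / 20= 8.95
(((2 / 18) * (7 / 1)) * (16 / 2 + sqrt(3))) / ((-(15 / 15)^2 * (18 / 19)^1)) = -532 / 81-133 * sqrt(3) / 162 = -7.99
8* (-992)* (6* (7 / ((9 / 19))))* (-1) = 2110976 / 3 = 703658.67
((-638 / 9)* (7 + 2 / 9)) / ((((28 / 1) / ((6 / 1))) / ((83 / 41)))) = -1721005 / 7749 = -222.09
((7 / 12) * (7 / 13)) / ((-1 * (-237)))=49 / 36972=0.00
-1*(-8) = 8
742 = 742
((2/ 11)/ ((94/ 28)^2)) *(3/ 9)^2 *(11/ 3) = 392/ 59643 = 0.01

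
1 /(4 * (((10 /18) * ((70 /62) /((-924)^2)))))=8507268 /25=340290.72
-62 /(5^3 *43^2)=-62 /231125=-0.00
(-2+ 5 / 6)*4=-14 / 3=-4.67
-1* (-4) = 4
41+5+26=72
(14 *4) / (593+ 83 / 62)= 3472 / 36849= 0.09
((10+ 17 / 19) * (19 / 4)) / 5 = 207 / 20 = 10.35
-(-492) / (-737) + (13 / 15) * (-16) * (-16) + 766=10913486 / 11055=987.20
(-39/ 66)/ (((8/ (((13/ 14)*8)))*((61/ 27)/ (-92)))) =104949/ 4697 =22.34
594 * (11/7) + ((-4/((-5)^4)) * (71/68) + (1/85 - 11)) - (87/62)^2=263158531157/285897500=920.46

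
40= 40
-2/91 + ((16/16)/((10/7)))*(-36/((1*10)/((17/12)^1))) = -32687/9100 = -3.59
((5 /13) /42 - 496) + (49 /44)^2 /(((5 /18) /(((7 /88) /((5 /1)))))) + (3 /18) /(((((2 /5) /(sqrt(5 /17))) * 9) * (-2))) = -288318258001 /581380800 - 5 * sqrt(85) /3672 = -495.93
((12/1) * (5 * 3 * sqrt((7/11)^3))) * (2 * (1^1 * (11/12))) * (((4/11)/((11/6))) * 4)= 20160 * sqrt(77)/1331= 132.91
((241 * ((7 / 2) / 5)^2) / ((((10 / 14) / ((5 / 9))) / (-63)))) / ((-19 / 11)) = 6365051 / 1900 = 3350.03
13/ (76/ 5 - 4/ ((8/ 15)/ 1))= 130/ 77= 1.69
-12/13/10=-6/65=-0.09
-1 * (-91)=91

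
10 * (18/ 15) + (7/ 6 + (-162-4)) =-917/ 6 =-152.83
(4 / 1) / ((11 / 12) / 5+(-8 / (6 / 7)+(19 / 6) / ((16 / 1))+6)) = -1920 / 1417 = -1.35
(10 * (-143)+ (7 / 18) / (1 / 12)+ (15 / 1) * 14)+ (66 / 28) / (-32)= -1633507 / 1344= -1215.41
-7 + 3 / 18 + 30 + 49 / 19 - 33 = -7.25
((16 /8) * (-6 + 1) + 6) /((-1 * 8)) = 1 /2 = 0.50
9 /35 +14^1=499 /35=14.26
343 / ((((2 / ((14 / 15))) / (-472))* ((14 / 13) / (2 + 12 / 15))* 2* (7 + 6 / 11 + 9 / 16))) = -1296463168 / 107025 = -12113.65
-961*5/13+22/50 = -119982/325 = -369.18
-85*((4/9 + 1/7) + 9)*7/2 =-25670/9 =-2852.22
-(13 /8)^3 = -2197 /512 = -4.29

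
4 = 4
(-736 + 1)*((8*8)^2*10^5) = -301056000000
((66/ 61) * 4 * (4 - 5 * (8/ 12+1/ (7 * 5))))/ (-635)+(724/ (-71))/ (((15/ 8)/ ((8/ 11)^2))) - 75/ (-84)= -55550022389/ 27952880340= -1.99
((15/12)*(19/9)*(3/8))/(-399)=-5/2016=-0.00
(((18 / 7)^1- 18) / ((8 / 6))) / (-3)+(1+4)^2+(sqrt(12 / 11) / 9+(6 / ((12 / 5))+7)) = 38.47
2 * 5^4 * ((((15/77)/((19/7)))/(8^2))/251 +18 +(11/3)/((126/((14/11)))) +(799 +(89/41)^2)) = 78261960493223125/76190612256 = 1027186.40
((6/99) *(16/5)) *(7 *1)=224/165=1.36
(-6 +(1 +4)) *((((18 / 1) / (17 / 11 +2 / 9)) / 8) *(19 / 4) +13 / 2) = -35129 / 2800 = -12.55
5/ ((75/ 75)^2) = 5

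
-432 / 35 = -12.34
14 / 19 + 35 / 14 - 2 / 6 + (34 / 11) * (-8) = -27367 / 1254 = -21.82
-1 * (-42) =42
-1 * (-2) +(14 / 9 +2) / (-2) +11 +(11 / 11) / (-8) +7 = 1303 / 72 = 18.10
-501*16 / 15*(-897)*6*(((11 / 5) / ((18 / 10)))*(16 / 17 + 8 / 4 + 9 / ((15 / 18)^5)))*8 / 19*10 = 378519508077568 / 1009375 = 375003847.01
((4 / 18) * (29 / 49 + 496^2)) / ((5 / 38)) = 305388596 / 735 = 415494.69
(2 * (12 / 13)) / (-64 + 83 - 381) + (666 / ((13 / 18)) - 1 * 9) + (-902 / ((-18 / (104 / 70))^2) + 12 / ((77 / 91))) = 2365825863809 / 2568240675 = 921.19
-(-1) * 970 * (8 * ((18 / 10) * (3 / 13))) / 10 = 20952 / 65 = 322.34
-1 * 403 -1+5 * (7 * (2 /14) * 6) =-374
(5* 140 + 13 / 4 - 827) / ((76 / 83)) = -41085 / 304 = -135.15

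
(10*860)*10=86000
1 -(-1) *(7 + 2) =10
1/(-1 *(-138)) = 1/138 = 0.01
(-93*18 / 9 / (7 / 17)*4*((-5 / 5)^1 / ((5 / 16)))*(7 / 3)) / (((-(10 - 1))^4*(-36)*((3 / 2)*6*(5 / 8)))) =-134912 / 13286025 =-0.01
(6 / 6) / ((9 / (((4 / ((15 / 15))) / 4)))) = 1 / 9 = 0.11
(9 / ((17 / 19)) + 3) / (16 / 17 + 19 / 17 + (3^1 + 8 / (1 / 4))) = 37 / 105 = 0.35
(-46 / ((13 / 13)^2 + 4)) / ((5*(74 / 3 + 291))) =-138 / 23675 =-0.01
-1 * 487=-487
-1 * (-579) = 579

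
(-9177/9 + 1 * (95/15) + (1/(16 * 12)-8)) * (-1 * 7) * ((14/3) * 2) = 3202885/48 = 66726.77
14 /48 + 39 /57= 445 /456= 0.98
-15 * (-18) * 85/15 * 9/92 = 6885/46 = 149.67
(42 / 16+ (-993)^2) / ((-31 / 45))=-354978585 / 248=-1431365.26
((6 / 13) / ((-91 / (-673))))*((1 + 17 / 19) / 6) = 24228 / 22477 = 1.08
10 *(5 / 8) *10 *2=125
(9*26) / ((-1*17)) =-234 / 17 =-13.76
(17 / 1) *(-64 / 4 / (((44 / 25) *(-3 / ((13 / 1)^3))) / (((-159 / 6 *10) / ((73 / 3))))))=-989748500 / 803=-1232563.51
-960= -960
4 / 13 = 0.31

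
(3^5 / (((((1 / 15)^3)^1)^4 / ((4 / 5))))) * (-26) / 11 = -655789890234375000 / 11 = -59617262748579545.45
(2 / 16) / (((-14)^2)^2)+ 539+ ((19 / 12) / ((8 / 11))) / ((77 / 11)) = 497236127 / 921984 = 539.31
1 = 1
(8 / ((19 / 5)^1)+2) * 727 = 56706 / 19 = 2984.53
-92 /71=-1.30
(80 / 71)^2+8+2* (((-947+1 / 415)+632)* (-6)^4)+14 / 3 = -816459.82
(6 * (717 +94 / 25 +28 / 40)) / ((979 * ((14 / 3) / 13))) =4220541 / 342650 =12.32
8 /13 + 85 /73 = 1689 /949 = 1.78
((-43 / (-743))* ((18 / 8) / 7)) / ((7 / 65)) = 0.17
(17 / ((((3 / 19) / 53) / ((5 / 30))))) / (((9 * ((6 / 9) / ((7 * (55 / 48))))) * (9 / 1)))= 6590815 / 46656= 141.26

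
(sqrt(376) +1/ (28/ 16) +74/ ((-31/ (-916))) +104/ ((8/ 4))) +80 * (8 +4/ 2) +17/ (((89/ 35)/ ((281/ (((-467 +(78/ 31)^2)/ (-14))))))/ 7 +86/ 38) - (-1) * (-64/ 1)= 2 * sqrt(94) +26261729744013034/ 8805199856271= 3001.92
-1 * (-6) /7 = 6 /7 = 0.86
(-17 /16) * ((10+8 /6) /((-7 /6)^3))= 2601 /343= 7.58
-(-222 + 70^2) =-4678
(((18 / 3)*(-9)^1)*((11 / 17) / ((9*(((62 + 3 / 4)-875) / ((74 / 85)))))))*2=13024 / 1564935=0.01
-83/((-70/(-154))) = -913/5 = -182.60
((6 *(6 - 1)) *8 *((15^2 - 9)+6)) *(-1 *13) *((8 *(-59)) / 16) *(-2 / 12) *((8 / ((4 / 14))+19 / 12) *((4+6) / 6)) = -503727250 / 3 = -167909083.33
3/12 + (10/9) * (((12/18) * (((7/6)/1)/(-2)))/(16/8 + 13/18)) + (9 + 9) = 4559/252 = 18.09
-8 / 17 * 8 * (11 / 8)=-88 / 17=-5.18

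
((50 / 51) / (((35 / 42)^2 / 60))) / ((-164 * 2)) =-180 / 697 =-0.26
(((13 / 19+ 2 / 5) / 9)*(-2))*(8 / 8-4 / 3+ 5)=-2884 / 2565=-1.12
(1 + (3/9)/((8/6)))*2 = 5/2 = 2.50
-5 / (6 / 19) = -95 / 6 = -15.83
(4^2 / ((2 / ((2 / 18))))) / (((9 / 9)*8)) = 1 / 9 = 0.11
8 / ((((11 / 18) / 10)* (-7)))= -18.70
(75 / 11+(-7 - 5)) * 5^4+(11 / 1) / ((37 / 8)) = -1317157 / 407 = -3236.26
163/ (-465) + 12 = 5417/ 465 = 11.65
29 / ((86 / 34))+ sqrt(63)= 19.40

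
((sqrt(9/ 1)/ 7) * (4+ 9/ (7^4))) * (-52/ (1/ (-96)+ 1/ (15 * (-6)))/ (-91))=-45.55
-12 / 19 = -0.63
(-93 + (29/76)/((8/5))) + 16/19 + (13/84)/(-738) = -433069351/4711392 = -91.92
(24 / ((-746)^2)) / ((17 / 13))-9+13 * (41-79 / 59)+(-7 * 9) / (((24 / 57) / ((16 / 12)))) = 307.09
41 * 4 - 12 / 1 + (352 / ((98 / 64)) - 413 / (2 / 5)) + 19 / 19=-63663 / 98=-649.62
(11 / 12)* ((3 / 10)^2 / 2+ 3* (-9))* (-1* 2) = 19767 / 400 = 49.42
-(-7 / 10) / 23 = 7 / 230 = 0.03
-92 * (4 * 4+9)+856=-1444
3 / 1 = 3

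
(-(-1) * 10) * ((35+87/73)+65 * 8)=406020/73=5561.92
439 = 439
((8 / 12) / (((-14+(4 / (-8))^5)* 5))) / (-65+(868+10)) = -64 / 5475555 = -0.00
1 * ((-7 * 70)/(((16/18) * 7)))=-315/4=-78.75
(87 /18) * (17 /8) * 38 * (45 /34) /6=86.09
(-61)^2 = 3721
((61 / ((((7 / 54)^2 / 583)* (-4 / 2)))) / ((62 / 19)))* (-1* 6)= 2955498678 / 1519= 1945687.08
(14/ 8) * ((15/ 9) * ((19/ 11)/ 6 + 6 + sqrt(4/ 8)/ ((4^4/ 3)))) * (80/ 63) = 25 * sqrt(2)/ 1152 + 20750/ 891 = 23.32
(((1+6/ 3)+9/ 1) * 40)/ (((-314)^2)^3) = 15/ 29952143662898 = 0.00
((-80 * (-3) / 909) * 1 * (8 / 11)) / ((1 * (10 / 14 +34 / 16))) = 35840 / 529947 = 0.07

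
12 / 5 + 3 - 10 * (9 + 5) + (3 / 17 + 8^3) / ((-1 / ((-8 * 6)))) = 2078239 / 85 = 24449.87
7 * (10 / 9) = 70 / 9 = 7.78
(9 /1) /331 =9 /331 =0.03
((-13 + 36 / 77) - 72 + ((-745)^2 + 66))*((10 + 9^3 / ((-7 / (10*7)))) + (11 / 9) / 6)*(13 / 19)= -2764439070.94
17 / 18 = 0.94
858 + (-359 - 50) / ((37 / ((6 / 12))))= 63083 / 74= 852.47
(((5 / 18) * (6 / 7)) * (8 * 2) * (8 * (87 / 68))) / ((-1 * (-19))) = 4640 / 2261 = 2.05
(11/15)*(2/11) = 2/15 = 0.13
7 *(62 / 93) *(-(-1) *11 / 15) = 154 / 45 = 3.42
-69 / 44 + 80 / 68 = -293 / 748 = -0.39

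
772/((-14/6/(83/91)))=-192228/637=-301.77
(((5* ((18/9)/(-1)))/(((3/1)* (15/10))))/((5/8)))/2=-16/9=-1.78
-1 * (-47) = 47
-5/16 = -0.31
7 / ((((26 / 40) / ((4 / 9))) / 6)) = 1120 / 39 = 28.72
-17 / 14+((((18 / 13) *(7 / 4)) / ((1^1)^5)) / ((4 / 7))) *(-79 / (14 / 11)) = -384997 / 1456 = -264.42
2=2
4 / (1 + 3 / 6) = 8 / 3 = 2.67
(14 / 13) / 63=2 / 117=0.02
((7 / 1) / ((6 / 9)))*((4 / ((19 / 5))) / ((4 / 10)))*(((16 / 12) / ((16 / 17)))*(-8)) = -5950 / 19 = -313.16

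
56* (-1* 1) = -56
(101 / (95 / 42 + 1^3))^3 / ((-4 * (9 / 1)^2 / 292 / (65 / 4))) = -3353701876070 / 7714059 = -434751.91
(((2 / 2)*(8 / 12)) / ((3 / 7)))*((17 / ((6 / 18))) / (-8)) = -119 / 12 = -9.92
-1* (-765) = 765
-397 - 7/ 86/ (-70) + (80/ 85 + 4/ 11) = -63635513/ 160820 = -395.69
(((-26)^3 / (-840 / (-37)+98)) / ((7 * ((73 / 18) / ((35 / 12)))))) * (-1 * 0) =0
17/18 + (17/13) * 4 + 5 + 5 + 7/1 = 5423/234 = 23.18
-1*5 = -5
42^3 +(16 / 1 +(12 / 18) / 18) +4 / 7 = 14005771 / 189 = 74104.61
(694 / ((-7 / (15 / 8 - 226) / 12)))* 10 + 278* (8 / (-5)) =93310082 / 35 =2666002.34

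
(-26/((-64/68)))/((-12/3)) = -221/32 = -6.91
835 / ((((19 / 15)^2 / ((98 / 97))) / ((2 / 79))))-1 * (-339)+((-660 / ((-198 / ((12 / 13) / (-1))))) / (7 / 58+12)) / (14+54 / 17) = 34220177965381 / 97134601759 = 352.30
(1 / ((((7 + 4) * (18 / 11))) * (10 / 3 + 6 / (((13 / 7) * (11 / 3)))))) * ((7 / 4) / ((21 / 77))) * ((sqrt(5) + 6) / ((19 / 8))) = 11011 * sqrt(5) / 309168 + 11011 / 51528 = 0.29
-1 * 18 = -18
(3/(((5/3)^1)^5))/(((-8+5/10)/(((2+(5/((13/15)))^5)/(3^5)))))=-4747578922/5801453125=-0.82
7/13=0.54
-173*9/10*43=-66951/10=-6695.10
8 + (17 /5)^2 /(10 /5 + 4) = 1489 /150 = 9.93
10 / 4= 5 / 2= 2.50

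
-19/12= -1.58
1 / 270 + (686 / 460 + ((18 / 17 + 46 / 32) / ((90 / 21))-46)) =-74190401 / 1689120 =-43.92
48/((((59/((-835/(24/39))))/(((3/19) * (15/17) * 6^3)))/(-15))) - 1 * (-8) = 9496106456/19057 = 498300.18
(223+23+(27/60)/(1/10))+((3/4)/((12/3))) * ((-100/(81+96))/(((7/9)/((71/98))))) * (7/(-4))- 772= -48229033/92512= -521.33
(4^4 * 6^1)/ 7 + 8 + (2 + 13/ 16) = 25787/ 112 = 230.24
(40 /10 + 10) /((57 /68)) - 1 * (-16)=1864 /57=32.70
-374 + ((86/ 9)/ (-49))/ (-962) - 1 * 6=-80605937/ 212121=-380.00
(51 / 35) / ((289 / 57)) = 171 / 595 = 0.29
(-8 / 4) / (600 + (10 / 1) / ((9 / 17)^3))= -729 / 243265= -0.00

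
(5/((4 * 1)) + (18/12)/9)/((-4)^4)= 0.01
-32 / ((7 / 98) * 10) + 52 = 36 / 5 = 7.20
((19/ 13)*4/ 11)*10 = 760/ 143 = 5.31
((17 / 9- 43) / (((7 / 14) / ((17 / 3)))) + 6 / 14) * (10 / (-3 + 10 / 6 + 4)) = -439895 / 252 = -1745.62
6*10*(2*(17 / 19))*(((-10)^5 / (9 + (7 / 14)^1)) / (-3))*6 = 816000000 / 361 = 2260387.81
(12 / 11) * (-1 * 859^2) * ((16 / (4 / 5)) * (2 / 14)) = -177091440 / 77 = -2299888.83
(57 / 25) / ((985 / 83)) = 4731 / 24625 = 0.19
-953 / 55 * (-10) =1906 / 11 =173.27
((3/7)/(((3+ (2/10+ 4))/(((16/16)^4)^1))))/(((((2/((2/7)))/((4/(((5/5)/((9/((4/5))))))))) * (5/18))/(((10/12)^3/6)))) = 625/4704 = 0.13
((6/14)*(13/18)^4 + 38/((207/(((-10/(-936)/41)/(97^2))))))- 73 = -2059178194139141/28253048778864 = -72.88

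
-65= -65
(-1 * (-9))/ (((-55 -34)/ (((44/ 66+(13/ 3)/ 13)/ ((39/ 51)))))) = -153/ 1157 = -0.13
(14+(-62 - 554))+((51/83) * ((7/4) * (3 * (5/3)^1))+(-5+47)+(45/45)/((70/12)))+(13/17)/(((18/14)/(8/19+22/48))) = -112268142631/202676040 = -553.93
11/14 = 0.79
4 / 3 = 1.33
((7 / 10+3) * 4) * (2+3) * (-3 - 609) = -45288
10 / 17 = 0.59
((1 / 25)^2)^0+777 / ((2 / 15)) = 11657 / 2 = 5828.50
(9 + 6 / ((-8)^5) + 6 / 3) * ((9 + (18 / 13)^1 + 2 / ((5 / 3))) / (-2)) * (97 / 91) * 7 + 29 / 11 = -143995762831 / 304578560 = -472.77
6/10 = 3/5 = 0.60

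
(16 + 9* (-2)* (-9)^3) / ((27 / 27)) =13138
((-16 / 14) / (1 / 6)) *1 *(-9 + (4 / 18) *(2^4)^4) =-299408 / 3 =-99802.67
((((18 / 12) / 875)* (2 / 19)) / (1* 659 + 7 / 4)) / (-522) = -0.00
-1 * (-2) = 2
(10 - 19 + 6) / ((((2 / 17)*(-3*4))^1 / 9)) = 153 / 8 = 19.12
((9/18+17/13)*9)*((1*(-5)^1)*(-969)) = 2049435/26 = 78824.42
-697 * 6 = -4182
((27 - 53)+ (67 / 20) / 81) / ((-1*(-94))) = -0.28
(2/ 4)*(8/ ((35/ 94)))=376/ 35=10.74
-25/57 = -0.44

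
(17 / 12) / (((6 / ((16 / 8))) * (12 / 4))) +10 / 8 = 38 / 27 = 1.41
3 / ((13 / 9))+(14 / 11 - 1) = 336 / 143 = 2.35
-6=-6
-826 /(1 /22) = -18172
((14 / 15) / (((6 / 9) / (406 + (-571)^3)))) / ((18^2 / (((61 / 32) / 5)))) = -1766537003 / 5760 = -306690.45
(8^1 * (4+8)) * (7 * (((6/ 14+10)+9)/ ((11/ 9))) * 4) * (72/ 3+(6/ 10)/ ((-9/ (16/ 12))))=56193024/ 55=1021691.35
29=29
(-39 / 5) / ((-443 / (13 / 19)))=507 / 42085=0.01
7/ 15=0.47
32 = 32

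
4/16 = 1/4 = 0.25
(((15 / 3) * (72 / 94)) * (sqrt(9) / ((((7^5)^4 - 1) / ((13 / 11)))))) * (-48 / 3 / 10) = -117 / 429714600790264625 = -0.00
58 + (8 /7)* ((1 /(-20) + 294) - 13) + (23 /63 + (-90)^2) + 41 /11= 8483.18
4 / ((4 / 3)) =3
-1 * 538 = -538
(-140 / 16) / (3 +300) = -35 / 1212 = -0.03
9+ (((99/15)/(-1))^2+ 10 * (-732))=-181686/25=-7267.44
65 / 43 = 1.51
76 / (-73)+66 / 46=661 / 1679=0.39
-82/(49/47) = -3854/49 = -78.65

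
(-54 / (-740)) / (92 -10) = 27 / 30340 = 0.00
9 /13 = 0.69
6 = 6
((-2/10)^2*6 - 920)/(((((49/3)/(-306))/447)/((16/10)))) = 75483967392/6125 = 12323913.04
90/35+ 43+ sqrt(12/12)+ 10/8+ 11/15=20393/420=48.55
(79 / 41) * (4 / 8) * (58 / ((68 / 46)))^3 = 23442536077 / 402866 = 58189.41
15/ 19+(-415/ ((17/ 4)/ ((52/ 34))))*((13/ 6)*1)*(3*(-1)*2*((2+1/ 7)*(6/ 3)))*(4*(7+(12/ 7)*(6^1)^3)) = 3378532210815/ 269059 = 12556845.19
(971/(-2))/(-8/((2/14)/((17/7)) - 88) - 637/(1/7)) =1451645/13332138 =0.11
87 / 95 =0.92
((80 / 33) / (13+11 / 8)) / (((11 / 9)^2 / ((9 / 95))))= 31104 / 2908235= 0.01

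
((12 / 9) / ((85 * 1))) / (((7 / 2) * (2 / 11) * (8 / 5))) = 11 / 714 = 0.02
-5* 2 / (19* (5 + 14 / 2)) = -5 / 114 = -0.04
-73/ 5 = -14.60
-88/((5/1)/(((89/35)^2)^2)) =-5521317208/7503125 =-735.87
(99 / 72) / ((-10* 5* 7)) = -0.00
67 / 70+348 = 24427 / 70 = 348.96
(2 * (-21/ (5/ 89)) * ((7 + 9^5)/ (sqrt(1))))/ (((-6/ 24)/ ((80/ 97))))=14128084992/ 97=145650360.74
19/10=1.90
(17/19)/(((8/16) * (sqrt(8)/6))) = 51 * sqrt(2)/19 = 3.80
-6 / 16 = -3 / 8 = -0.38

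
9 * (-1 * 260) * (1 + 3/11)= -32760/11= -2978.18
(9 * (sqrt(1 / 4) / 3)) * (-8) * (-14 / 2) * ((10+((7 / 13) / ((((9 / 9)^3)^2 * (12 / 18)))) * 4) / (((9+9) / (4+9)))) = 2408 / 3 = 802.67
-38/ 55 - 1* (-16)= 842/ 55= 15.31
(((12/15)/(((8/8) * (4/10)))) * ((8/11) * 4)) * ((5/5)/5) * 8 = 512/55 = 9.31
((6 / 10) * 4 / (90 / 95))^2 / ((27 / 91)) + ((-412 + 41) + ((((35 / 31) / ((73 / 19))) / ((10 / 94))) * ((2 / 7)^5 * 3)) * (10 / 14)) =-80722067829461 / 231058014075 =-349.36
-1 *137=-137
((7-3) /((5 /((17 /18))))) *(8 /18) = 136 /405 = 0.34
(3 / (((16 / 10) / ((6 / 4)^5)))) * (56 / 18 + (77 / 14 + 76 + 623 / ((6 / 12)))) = 9700155 / 512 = 18945.62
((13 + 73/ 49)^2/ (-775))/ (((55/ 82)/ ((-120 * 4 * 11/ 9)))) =52910336/ 223293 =236.95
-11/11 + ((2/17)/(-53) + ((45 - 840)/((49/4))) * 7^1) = -2871501/6307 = -455.29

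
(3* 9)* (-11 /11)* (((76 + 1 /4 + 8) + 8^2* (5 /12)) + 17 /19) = -229437 /76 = -3018.91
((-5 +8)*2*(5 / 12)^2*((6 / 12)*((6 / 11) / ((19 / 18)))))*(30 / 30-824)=-185175 / 836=-221.50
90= 90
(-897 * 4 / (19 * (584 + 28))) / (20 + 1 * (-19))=-299 / 969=-0.31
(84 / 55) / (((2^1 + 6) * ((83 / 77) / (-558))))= -98.83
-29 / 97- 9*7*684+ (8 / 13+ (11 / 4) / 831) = -180621535741 / 4191564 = -43091.68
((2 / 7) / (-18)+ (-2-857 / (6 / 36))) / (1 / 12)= -1296292 / 21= -61728.19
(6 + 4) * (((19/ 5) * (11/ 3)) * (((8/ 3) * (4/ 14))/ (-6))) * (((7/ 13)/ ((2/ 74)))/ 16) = -7733/ 351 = -22.03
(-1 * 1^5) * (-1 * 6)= 6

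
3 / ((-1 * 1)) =-3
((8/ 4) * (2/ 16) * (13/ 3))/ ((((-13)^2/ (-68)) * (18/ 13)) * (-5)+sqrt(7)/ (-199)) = 747643 * sqrt(7)/ 40657332399+1706605095/ 27104888266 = 0.06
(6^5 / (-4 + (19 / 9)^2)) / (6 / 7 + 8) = 2204496 / 1147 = 1921.97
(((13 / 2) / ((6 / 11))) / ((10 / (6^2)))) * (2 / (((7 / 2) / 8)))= 6864 / 35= 196.11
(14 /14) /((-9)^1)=-1 /9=-0.11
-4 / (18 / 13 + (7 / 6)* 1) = -312 / 199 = -1.57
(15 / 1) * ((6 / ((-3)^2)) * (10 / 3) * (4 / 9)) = 400 / 27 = 14.81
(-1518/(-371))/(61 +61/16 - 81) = -24288/96089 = -0.25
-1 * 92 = -92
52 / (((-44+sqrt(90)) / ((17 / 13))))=-1496 / 923 - 102 * sqrt(10) / 923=-1.97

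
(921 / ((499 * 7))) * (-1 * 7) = -921 / 499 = -1.85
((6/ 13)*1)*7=42/ 13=3.23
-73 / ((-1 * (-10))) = -73 / 10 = -7.30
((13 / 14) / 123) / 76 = 13 / 130872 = 0.00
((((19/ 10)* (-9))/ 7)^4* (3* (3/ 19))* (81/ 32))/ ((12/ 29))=317128382253/ 3073280000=103.19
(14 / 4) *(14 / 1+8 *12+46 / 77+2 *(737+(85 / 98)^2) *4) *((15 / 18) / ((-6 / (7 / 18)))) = -396997985 / 349272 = -1136.64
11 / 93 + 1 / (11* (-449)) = 54236 / 459327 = 0.12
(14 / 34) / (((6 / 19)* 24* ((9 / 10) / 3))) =665 / 3672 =0.18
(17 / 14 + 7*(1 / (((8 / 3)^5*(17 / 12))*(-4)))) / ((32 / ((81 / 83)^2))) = 30831812055 / 859613167616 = 0.04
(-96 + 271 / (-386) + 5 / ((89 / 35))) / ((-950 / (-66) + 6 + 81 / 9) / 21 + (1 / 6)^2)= -1503603486 / 22656463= -66.37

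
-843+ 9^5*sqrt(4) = 117255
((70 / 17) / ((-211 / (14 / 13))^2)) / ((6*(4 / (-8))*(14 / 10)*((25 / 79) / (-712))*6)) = 11024608 / 1151179497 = 0.01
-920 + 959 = 39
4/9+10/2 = 49/9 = 5.44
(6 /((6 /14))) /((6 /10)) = 23.33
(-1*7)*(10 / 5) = -14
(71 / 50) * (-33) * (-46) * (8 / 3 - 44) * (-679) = 1512412748 / 25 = 60496509.92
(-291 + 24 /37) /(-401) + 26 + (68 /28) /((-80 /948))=-4267573 /2077180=-2.05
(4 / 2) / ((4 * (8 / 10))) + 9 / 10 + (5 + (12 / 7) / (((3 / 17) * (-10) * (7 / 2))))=2449 / 392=6.25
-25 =-25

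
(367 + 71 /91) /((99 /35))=55780 /429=130.02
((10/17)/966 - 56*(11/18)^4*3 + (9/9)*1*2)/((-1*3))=256556353/35914914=7.14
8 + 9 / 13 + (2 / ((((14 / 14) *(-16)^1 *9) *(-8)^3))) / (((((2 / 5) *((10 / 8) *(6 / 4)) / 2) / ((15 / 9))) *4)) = 18745409 / 2156544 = 8.69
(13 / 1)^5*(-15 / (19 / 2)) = -11138790 / 19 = -586252.11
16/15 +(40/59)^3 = 4246064/3080685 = 1.38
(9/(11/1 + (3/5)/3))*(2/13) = 45/364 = 0.12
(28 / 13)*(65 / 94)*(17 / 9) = 1190 / 423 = 2.81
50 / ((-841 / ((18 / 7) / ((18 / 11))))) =-550 / 5887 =-0.09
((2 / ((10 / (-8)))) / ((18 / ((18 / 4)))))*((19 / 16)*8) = -19 / 5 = -3.80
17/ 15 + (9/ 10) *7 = 223/ 30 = 7.43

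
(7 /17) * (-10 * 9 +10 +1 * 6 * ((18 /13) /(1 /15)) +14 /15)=62174 /3315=18.76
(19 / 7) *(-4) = -76 / 7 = -10.86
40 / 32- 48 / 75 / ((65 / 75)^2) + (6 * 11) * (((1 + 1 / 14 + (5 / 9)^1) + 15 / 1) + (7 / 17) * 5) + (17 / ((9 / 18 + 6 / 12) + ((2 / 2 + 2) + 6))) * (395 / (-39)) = 293566691 / 241332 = 1216.44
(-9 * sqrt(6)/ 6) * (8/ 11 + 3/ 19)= -555 * sqrt(6)/ 418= -3.25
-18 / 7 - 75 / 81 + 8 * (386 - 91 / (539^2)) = 3456432251 / 1120581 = 3084.50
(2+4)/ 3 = 2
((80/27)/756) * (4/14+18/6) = 460/35721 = 0.01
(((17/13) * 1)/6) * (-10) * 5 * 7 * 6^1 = -5950/13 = -457.69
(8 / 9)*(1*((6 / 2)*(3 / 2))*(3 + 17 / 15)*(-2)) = -33.07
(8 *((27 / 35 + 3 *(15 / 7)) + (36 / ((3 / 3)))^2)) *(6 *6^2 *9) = 101336832 / 5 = 20267366.40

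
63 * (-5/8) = -315/8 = -39.38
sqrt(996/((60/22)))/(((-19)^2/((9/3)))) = 3 * sqrt(9130)/1805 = 0.16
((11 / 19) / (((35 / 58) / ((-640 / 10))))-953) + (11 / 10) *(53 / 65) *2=-43769966 / 43225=-1012.61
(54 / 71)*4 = 216 / 71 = 3.04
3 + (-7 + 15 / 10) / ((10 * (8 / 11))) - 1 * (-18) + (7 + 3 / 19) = 83301 / 3040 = 27.40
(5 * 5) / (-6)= -25 / 6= -4.17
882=882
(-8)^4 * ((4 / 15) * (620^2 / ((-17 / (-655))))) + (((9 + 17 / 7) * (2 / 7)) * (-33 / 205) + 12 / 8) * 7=473572534062065 / 29274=16177240351.92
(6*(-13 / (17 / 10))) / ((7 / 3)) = -2340 / 119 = -19.66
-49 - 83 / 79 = -3954 / 79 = -50.05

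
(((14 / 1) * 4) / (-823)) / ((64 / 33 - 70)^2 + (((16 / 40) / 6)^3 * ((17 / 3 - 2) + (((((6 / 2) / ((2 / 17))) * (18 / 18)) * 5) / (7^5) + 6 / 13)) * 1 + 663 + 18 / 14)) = -29980024074000 / 2333648655187070317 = -0.00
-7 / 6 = -1.17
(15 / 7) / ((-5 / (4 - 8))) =12 / 7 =1.71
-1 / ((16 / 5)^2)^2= -625 / 65536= -0.01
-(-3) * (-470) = -1410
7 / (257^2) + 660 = 43592347 / 66049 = 660.00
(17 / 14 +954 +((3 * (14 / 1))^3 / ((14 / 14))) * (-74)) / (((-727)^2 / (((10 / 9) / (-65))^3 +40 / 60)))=-3151531682405 / 455807109303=-6.91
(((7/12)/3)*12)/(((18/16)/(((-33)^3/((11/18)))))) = -121968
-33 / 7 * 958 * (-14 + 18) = -126456 / 7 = -18065.14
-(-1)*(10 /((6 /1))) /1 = 5 /3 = 1.67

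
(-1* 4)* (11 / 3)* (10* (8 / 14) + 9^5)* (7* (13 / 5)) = -236455076 / 15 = -15763671.73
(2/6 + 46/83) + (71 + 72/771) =4606276/63993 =71.98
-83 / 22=-3.77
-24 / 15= -8 / 5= -1.60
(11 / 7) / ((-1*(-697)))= 11 / 4879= 0.00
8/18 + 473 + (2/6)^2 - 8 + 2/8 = 16769/36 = 465.81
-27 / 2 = -13.50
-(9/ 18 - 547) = 1093/ 2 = 546.50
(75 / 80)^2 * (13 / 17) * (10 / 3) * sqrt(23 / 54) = 1625 * sqrt(138) / 13056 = 1.46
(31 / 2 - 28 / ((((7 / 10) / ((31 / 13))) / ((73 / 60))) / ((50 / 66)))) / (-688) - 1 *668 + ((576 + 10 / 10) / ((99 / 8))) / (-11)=-13093181951 / 19480032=-672.13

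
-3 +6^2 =33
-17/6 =-2.83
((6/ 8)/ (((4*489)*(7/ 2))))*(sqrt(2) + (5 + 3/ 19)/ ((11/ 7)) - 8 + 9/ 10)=-7979/ 19077520 + sqrt(2)/ 9128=-0.00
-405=-405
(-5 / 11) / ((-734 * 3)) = 5 / 24222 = 0.00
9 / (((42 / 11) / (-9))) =-297 / 14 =-21.21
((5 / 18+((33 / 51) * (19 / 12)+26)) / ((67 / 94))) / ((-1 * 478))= -785323 / 9799956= -0.08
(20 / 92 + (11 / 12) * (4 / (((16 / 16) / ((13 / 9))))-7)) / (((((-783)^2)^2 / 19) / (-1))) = 42617 / 933681254851764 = 0.00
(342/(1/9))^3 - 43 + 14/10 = 145806152552/5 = 29161230510.40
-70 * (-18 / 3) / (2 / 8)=1680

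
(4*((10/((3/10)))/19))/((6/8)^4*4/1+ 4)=25600/19209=1.33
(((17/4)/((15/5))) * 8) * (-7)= -238/3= -79.33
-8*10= -80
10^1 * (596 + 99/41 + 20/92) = 5645100/943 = 5986.32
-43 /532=-0.08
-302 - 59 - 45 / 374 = -135059 / 374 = -361.12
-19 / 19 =-1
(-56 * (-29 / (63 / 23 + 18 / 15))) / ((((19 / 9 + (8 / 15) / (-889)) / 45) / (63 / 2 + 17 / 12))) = 3688971063750 / 12749081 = 289351.92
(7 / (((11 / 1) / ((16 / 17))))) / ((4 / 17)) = 2.55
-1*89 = -89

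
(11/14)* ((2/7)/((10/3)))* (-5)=-0.34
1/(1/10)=10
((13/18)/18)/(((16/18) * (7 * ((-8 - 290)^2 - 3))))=13/179022816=0.00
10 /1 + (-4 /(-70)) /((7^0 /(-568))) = -22.46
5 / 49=0.10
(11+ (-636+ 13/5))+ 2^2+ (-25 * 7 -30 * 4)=-4567/5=-913.40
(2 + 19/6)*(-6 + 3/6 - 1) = -403/12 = -33.58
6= 6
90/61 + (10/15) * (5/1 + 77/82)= 40777/7503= 5.43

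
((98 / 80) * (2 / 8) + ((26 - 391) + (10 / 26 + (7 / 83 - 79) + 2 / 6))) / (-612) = 229382347 / 316967040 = 0.72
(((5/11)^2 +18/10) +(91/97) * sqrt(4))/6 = 37978/58685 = 0.65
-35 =-35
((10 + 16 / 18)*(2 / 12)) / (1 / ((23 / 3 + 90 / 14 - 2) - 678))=-97888 / 81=-1208.49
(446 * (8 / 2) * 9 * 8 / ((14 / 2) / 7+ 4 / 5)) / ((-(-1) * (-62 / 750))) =-26760000 / 31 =-863225.81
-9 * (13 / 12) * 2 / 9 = -13 / 6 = -2.17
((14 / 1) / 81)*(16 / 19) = 224 / 1539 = 0.15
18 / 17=1.06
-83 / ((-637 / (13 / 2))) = 83 / 98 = 0.85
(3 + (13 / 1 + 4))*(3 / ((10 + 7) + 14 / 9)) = 540 / 167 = 3.23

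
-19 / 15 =-1.27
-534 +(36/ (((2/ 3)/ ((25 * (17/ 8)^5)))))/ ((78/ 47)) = 14787512319/ 425984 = 34713.77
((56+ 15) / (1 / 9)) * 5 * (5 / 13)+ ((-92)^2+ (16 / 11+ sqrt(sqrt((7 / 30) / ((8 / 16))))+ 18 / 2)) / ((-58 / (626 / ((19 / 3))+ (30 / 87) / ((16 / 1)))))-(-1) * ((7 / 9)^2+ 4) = -13213.05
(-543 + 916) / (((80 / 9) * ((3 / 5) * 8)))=1119 / 128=8.74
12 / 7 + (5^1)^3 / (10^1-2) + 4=1195 / 56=21.34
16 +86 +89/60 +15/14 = 43913/420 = 104.55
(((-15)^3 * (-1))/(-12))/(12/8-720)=375/958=0.39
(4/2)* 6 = 12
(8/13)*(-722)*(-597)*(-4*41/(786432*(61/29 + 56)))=-85416571/89722880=-0.95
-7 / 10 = -0.70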